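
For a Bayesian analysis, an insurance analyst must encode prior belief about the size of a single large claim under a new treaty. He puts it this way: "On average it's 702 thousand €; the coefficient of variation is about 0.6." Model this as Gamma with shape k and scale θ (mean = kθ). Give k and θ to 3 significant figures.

k ≈ 2.78, θ ≈ 253

For Gamma(k, scale θ): mean = kθ, variance = kθ², so CV = 1/√k.
CV = 0.6, hence k = 1/CV² = 2.78.
Then θ = mean/k = 702/2.78 = 253.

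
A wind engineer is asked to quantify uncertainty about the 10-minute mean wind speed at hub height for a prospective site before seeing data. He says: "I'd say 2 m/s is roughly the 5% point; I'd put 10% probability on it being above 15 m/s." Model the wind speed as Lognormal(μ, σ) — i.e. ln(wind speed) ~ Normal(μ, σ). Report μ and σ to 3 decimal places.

If T ~ Lognormal(μ,σ) then ln T ~ Normal(μ,σ), so the p-quantile of ln T is μ + z_p·σ.
ln(2) = 0.6931 and ln(15) = 2.708; z_{0.05} = -1.645, z_{0.9} = 1.282.
σ = (2.708 − 0.6931)/(1.282 − (-1.645)) = 0.689.
μ = 0.6931 − (-1.645)·0.689 = 1.826.

μ ≈ 1.826, σ ≈ 0.689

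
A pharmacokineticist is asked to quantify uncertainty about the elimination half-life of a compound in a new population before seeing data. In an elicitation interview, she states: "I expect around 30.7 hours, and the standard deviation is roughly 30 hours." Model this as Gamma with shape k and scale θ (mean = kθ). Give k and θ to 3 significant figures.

For Gamma(k, scale θ): mean = kθ, variance = kθ², so CV = 1/√k.
CV = SD/mean = 30/30.7 = 0.9772, hence k = 1/CV² = 1.05.
Then θ = mean/k = 30.7/1.05 = 29.3.

k ≈ 1.05, θ ≈ 29.3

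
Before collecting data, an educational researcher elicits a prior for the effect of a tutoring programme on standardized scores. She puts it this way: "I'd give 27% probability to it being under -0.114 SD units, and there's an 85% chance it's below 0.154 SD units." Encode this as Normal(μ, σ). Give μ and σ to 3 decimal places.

μ = -0.014, σ = 0.162

For Normal(μ,σ), the p-quantile is μ + z_p·σ. Here z_{0.27} = -0.6128, z_{0.85} = 1.036.
So -0.114 = μ − 0.6128σ and 0.154 = μ + 1.036σ.
Subtracting: σ = (0.154 − -0.114)/(1.036 − (-0.6128)) = 0.162.
Then μ = -0.114 − (-0.6128)·0.162 = -0.014.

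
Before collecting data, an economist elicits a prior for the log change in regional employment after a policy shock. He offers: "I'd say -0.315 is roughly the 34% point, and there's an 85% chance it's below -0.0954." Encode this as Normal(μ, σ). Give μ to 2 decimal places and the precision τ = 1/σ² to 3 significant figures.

The p-quantile of Normal(μ,σ) is μ + z_p·σ, with z_{0.34} = -0.4125 and z_{0.85} = 1.036.
Eliminate σ: μ = (z₂·x₁ − z₁·x₂)/(z₂ − z₁) = (1.036·-0.315 − (-0.4125)·-0.0954)/1.449 = -0.25.
Then σ = (x₂ − x₁)/(z₂ − z₁) = (-0.0954 − -0.315)/1.449 = 0.15.
Precision τ = 1/σ² = 1/0.1516² = 43.5.

μ = -0.25, τ = 43.5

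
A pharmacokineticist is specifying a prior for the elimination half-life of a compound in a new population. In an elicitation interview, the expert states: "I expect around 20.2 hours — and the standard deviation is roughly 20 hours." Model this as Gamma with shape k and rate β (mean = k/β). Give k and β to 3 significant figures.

k ≈ 1.02, β ≈ 0.0505

For Gamma(k, rate β): mean = k/β, variance = k/β², so CV = 1/√k.
CV = SD/mean = 20/20.2 = 0.9901, hence k = 1/CV² = 1.02.
Then β = k/mean = 1.02/20.2 = 0.0505.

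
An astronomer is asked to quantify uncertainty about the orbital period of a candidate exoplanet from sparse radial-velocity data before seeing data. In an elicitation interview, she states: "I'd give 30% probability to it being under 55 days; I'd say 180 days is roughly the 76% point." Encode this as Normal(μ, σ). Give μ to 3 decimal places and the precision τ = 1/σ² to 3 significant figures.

For Normal(μ,σ), the p-quantile is μ + z_p·σ. Here z_{0.3} = -0.5244, z_{0.76} = 0.7063.
So 55 = μ − 0.5244σ and 180 = μ + 0.7063σ.
Subtracting: σ = (180 − 55)/(0.7063 − (-0.5244)) = 101.568.
Then μ = 55 − (-0.5244)·101.568 = 108.262.
Precision τ = 1/σ² = 1/101.6² = 9.69e-05.

μ = 108.262, τ = 9.69e-05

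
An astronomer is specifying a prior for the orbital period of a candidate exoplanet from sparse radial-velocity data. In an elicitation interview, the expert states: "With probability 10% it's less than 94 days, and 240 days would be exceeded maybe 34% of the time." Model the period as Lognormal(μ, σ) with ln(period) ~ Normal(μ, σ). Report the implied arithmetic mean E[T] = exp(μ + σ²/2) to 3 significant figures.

If T ~ Lognormal(μ,σ) then ln T ~ Normal(μ,σ), so the p-quantile of ln T is μ + z_p·σ.
ln(94) = 4.543 and ln(240) = 5.481; z_{0.1} = -1.282, z_{0.66} = 0.4125.
σ = (5.481 − 4.543)/(0.4125 − (-1.282)) = 0.553.
μ = 4.543 − (-1.282)·0.553 = 5.252.
E[T] = exp(μ + σ²/2) = exp(5.252 + 0.1531) = 223 days.

E[T] ≈ 223 days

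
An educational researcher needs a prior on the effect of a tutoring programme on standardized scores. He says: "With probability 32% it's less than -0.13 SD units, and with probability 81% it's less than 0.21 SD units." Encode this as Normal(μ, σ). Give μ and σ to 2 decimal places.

The p-quantile of Normal(μ,σ) is μ + z_p·σ, with z_{0.32} = -0.4677 and z_{0.81} = 0.8779.
Eliminate σ: μ = (z₂·x₁ − z₁·x₂)/(z₂ − z₁) = (0.8779·-0.13 − (-0.4677)·0.21)/1.346 = -0.01.
Then σ = (x₂ − x₁)/(z₂ − z₁) = (0.21 − -0.13)/1.346 = 0.25.

μ = -0.01, σ = 0.25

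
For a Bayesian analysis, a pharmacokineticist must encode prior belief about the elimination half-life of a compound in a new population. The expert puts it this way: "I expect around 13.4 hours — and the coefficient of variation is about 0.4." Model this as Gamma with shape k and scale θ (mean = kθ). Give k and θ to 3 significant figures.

k ≈ 6.25, θ ≈ 2.14

For Gamma(k, scale θ): mean = kθ, variance = kθ², so CV = 1/√k.
CV = 0.4, hence k = 1/CV² = 6.25.
Then θ = mean/k = 13.4/6.25 = 2.14.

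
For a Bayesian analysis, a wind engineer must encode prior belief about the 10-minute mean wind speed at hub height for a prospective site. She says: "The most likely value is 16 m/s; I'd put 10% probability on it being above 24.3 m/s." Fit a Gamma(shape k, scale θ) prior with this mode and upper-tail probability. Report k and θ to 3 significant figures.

Gamma(k,θ) with k>1 has mode (k−1)θ, so θ = 16/(k−1).
Need P(X < 24.3) = 0.9 with θ tied to k this way. Start at k = 2, θ = 16: P(X<24.3) ≈ 0.448.
Too low — raise k to concentrate. Iterating converges to k ≈ 11.7.
Then θ = 16/(11.7−1) ≈ 1.5.

k ≈ 11.7, θ ≈ 1.5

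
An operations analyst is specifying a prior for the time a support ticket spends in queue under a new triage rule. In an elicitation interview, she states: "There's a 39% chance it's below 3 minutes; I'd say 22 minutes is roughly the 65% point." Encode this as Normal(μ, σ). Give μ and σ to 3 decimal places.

μ = 10.985, σ = 28.587

For Normal(μ,σ), the p-quantile is μ + z_p·σ. Here z_{0.39} = -0.2793, z_{0.65} = 0.3853.
So 3 = μ − 0.2793σ and 22 = μ + 0.3853σ.
Subtracting: σ = (22 − 3)/(0.3853 − (-0.2793)) = 28.587.
Then μ = 3 − (-0.2793)·28.587 = 10.985.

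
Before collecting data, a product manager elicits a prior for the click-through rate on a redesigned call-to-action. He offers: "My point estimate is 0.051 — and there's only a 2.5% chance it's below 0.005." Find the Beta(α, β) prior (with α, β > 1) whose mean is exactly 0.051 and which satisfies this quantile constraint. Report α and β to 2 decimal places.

With mean 0.051 fixed, write α = 0.051s, β = 0.949s where s = α+β.
Need P(θ < 0.005) = 0.025 under Beta(0.051s, 0.949s). Normal approximation: (q−m)/√(m(1−m)/s) ≈ z_{0.025} = -1.96, so s ≈ 0.051·0.949·(-1.96)²/(0.005−0.051)² = 87.9.
At s = 87.9: P(θ<0.005) ≈ 0.000. Adjusting to match 0.025 gives s ≈ 33.82.
So α = 0.051·33.82 ≈ 1.72, β = 0.949·33.82 ≈ 32.09.

α ≈ 1.72, β ≈ 32.09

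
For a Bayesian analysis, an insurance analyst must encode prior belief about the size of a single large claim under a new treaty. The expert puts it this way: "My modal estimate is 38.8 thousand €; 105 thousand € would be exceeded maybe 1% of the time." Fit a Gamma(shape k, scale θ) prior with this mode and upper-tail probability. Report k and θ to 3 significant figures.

Gamma(k,θ) with k>1 has mode (k−1)θ, so θ = 38.8/(k−1).
Need P(X < 105) = 0.99 with θ tied to k this way. Start at k = 2, θ = 38.8: P(X<105) ≈ 0.752.
Too low — raise k to concentrate. Iterating converges to k ≈ 5.65.
Then θ = 38.8/(5.65−1) ≈ 8.34.

k ≈ 5.65, θ ≈ 8.34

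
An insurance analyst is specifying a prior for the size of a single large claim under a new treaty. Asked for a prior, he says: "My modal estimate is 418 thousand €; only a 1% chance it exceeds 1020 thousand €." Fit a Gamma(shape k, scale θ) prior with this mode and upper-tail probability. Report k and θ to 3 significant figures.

k ≈ 6.93, θ ≈ 70.5

Gamma(k,θ) with k>1 has mode (k−1)θ, so θ = 418/(k−1).
Need P(X < 1020) = 0.99 with θ tied to k this way. Start at k = 2, θ = 418: P(X<1020) ≈ 0.700.
Too low — raise k to concentrate. Iterating converges to k ≈ 6.93.
Then θ = 418/(6.93−1) ≈ 70.5.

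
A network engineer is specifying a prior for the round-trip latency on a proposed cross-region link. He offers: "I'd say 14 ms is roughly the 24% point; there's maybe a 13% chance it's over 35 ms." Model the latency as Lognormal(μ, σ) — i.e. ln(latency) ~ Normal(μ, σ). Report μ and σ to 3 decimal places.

μ ≈ 2.992, σ ≈ 0.500

If T ~ Lognormal(μ,σ) then ln T ~ Normal(μ,σ), so the p-quantile of ln T is μ + z_p·σ.
ln(14) = 2.639 and ln(35) = 3.555; z_{0.24} = -0.7063, z_{0.87} = 1.126.
σ = (3.555 − 2.639)/(1.126 − (-0.7063)) = 0.500.
μ = 2.639 − (-0.7063)·0.500 = 2.992.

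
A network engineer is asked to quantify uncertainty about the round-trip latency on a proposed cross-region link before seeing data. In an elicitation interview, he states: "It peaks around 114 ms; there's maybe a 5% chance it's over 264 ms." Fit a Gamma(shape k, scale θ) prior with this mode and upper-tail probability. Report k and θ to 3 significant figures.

k ≈ 4.88, θ ≈ 29.4

Gamma(k,θ) with k>1 has mode (k−1)θ, so θ = 114/(k−1).
Need P(X < 264) = 0.95 with θ tied to k this way. Start at k = 2, θ = 114: P(X<264) ≈ 0.673.
Too low — raise k to concentrate. Iterating converges to k ≈ 4.88.
Then θ = 114/(4.88−1) ≈ 29.4.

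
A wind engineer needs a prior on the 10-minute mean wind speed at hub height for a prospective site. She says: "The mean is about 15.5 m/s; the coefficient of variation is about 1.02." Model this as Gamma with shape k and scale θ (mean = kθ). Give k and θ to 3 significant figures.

k ≈ 0.961, θ ≈ 16.1

For Gamma(k, scale θ): mean = kθ, variance = kθ², so CV = 1/√k.
CV = 1.02, hence k = 1/CV² = 0.961.
Then θ = mean/k = 15.5/0.961 = 16.1.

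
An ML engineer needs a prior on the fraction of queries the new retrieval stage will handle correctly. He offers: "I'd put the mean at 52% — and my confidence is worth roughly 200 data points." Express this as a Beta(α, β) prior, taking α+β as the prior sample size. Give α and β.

Under the effective-sample-size interpretation, Beta(α, β) has prior mean α/(α+β) and prior sample size α+β.
So α+β = 200 and α/(α+β) = 0.52, giving α = 0.52·200 = 104 and β = 200 − 104 = 96.

α = 104, β = 96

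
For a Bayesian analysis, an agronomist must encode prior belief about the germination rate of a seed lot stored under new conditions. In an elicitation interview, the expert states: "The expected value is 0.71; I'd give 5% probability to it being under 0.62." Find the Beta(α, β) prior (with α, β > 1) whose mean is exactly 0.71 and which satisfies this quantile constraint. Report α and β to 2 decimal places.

With mean 0.71 fixed, write α = 0.71s, β = 0.29s where s = α+β.
Need P(θ < 0.62) = 0.05 under Beta(0.71s, 0.29s). Normal approximation: (q−m)/√(m(1−m)/s) ≈ z_{0.05} = -1.64, so s ≈ 0.71·0.29·(-1.64)²/(0.62−0.71)² = 68.8.
At s = 68.8: P(θ<0.62) ≈ 0.055. Adjusting to match 0.05 gives s ≈ 73.02.
So α = 0.71·73.02 ≈ 51.85, β = 0.29·73.02 ≈ 21.18.

α ≈ 51.85, β ≈ 21.18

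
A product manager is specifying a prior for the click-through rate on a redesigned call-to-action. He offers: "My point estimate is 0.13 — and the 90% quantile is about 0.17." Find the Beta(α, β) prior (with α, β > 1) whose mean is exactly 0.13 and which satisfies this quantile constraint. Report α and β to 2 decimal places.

α ≈ 15.90, β ≈ 106.40

With mean 0.13 fixed, write α = 0.13s, β = 0.87s where s = α+β.
Need P(θ < 0.17) = 0.9 under Beta(0.13s, 0.87s). Normal approximation: (q−m)/√(m(1−m)/s) ≈ z_{0.9} = 1.28, so s ≈ 0.13·0.87·(1.28)²/(0.17−0.13)² = 116.1.
At s = 116.1: P(θ<0.17) ≈ 0.895. Adjusting to match 0.9 gives s ≈ 122.30.
So α = 0.13·122.30 ≈ 15.90, β = 0.87·122.30 ≈ 106.40.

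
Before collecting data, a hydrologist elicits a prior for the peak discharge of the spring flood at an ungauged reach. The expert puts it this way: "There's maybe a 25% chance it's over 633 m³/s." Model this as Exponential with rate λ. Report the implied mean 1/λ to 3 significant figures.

P(T > 633.0) = e^(−λ·633.0) = 0.25, so λ = −ln(0.25)/633.0 = 0.00219.
Mean = 1/λ = 457 m³/s.

mean ≈ 457 m³/s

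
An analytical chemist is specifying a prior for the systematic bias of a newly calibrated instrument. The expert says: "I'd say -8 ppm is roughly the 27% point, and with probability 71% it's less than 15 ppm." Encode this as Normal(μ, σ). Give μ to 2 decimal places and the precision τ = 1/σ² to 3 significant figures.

μ = 4.09, τ = 0.00257

For Normal(μ,σ), the p-quantile is μ + z_p·σ. Here z_{0.27} = -0.6128, z_{0.71} = 0.5534.
So -8 = μ − 0.6128σ and 15 = μ + 0.5534σ.
Subtracting: σ = (15 − -8)/(0.5534 − (-0.6128)) = 19.72.
Then μ = -8 − (-0.6128)·19.72 = 4.09.
Precision τ = 1/σ² = 1/19.72² = 0.00257.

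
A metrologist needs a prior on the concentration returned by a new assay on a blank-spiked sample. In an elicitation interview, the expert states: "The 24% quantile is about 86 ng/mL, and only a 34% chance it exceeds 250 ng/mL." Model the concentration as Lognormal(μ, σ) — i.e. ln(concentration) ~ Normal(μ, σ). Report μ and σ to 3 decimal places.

If T ~ Lognormal(μ,σ) then ln T ~ Normal(μ,σ), so the p-quantile of ln T is μ + z_p·σ.
ln(86) = 4.454 and ln(250) = 5.521; z_{0.24} = -0.7063, z_{0.66} = 0.4125.
σ = (5.521 − 4.454)/(0.4125 − (-0.7063)) = 0.954.
μ = 4.454 − (-0.7063)·0.954 = 5.128.

μ ≈ 5.128, σ ≈ 0.954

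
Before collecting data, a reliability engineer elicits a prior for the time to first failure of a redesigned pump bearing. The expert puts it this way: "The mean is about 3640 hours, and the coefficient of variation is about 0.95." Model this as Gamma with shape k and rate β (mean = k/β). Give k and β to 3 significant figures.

For Gamma(k, rate β): mean = k/β, variance = k/β², so CV = 1/√k.
CV = 0.95, hence k = 1/CV² = 1.11.
Then β = k/mean = 1.11/3640 = 0.000304.

k ≈ 1.11, β ≈ 0.000304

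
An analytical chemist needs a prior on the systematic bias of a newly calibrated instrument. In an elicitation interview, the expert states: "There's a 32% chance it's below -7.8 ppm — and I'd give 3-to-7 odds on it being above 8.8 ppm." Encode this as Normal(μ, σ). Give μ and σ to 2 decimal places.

μ = 0.03, σ = 16.73

For Normal(μ,σ), the p-quantile is μ + z_p·σ. Here z_{0.32} = -0.4677, z_{0.7} = 0.5244.
So -7.8 = μ − 0.4677σ and 8.8 = μ + 0.5244σ.
Subtracting: σ = (8.8 − -7.8)/(0.5244 − (-0.4677)) = 16.73.
Then μ = -7.8 − (-0.4677)·16.73 = 0.03.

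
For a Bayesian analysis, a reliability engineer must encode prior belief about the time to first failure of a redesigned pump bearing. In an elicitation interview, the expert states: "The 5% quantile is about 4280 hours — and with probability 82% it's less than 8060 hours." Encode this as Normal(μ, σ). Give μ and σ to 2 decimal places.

The p-quantile of Normal(μ,σ) is μ + z_p·σ, with z_{0.05} = -1.645 and z_{0.82} = 0.9154.
Eliminate σ: μ = (z₂·x₁ − z₁·x₂)/(z₂ − z₁) = (0.9154·4280 − (-1.645)·8060)/2.56 = 6708.52.
Then σ = (x₂ − x₁)/(z₂ − z₁) = (8060 − 4280)/2.56 = 1476.44.

μ = 6708.52, σ = 1476.44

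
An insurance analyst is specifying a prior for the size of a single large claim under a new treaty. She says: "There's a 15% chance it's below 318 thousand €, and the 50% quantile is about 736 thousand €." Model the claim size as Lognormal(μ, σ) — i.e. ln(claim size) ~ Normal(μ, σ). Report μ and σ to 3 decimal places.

μ ≈ 6.601, σ ≈ 0.810

If T ~ Lognormal(μ,σ) then ln T ~ Normal(μ,σ), so the p-quantile of ln T is μ + z_p·σ.
ln(318) = 5.762 and ln(736) = 6.601; z_{0.15} = -1.036, z_{0.5} = 0.
σ = (6.601 − 5.762)/(0 − (-1.036)) = 0.810.
μ = 5.762 − (-1.036)·0.810 = 6.601.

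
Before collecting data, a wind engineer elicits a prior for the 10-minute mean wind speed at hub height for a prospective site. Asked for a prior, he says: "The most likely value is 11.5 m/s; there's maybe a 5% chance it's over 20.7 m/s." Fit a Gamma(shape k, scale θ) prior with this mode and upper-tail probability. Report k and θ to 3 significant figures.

k ≈ 9.07, θ ≈ 1.43

Gamma(k,θ) with k>1 has mode (k−1)θ, so θ = 11.5/(k−1).
Need P(X < 20.7) = 0.95 with θ tied to k this way. Start at k = 2, θ = 11.5: P(X<20.7) ≈ 0.537.
Too low — raise k to concentrate. Iterating converges to k ≈ 9.07.
Then θ = 11.5/(9.07−1) ≈ 1.43.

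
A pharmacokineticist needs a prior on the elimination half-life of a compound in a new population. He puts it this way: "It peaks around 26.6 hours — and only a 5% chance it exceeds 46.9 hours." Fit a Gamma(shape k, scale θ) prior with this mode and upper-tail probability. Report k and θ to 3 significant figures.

Gamma(k,θ) with k>1 has mode (k−1)θ, so θ = 26.6/(k−1).
Need P(X < 46.9) = 0.95 with θ tied to k this way. Start at k = 2, θ = 26.6: P(X<46.9) ≈ 0.526.
Too low — raise k to concentrate. Iterating converges to k ≈ 9.67.
Then θ = 26.6/(9.67−1) ≈ 3.07.

k ≈ 9.67, θ ≈ 3.07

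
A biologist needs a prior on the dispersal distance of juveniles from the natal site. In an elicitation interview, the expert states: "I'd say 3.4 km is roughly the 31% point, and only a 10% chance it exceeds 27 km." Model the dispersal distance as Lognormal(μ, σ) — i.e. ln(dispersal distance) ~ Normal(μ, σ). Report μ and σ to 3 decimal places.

If T ~ Lognormal(μ,σ) then ln T ~ Normal(μ,σ), so the p-quantile of ln T is μ + z_p·σ.
ln(3.4) = 1.224 and ln(27) = 3.296; z_{0.31} = -0.4959, z_{0.9} = 1.282.
σ = (3.296 − 1.224)/(1.282 − (-0.4959)) = 1.166.
μ = 1.224 − (-0.4959)·1.166 = 1.802.

μ ≈ 1.802, σ ≈ 1.166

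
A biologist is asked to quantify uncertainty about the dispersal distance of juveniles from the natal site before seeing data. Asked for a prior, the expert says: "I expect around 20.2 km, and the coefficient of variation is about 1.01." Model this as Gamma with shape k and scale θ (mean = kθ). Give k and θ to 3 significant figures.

For Gamma(k, scale θ): mean = kθ, variance = kθ², so CV = 1/√k.
CV = 1.01, hence k = 1/CV² = 0.98.
Then θ = mean/k = 20.2/0.98 = 20.6.

k ≈ 0.98, θ ≈ 20.6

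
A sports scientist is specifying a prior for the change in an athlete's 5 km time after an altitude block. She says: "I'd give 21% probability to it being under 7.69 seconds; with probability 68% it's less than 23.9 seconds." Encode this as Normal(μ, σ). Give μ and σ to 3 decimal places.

μ = 17.950, σ = 12.723

The p-quantile of Normal(μ,σ) is μ + z_p·σ, with z_{0.21} = -0.8064 and z_{0.68} = 0.4677.
Eliminate σ: μ = (z₂·x₁ − z₁·x₂)/(z₂ − z₁) = (0.4677·7.69 − (-0.8064)·23.9)/1.274 = 17.950.
Then σ = (x₂ − x₁)/(z₂ − z₁) = (23.9 − 7.69)/1.274 = 12.723.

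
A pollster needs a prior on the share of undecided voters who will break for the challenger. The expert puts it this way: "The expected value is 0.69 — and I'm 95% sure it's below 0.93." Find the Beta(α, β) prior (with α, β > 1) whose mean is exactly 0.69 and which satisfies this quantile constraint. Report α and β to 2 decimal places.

α ≈ 4.47, β ≈ 2.01

With mean 0.69 fixed, write α = 0.69s, β = 0.31s where s = α+β.
Need P(θ < 0.93) = 0.95 under Beta(0.69s, 0.31s). Normal approximation: (q−m)/√(m(1−m)/s) ≈ z_{0.95} = 1.64, so s ≈ 0.69·0.31·(1.64)²/(0.93−0.69)² = 10.0.
At s = 10.0: P(θ<0.93) ≈ 0.983. Adjusting to match 0.95 gives s ≈ 6.48.
So α = 0.69·6.48 ≈ 4.47, β = 0.31·6.48 ≈ 2.01.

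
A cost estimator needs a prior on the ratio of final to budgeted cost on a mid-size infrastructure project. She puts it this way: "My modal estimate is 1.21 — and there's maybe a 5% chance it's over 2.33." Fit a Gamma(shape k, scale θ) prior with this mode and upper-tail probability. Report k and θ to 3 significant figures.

Gamma(k,θ) with k>1 has mode (k−1)θ, so θ = 1.21/(k−1).
Need P(X < 2.33) = 0.95 with θ tied to k this way. Start at k = 2, θ = 1.21: P(X<2.33) ≈ 0.573.
Too low — raise k to concentrate. Iterating converges to k ≈ 7.47.
Then θ = 1.21/(7.47−1) ≈ 0.187.

k ≈ 7.47, θ ≈ 0.187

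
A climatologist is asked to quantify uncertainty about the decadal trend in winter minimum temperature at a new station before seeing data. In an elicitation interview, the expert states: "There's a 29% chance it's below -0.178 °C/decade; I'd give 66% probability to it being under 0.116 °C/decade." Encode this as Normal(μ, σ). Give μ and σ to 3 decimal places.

μ = -0.010, σ = 0.304

The p-quantile of Normal(μ,σ) is μ + z_p·σ, with z_{0.29} = -0.5534 and z_{0.66} = 0.4125.
Eliminate σ: μ = (z₂·x₁ − z₁·x₂)/(z₂ − z₁) = (0.4125·-0.178 − (-0.5534)·0.116)/0.9658 = -0.010.
Then σ = (x₂ − x₁)/(z₂ − z₁) = (0.116 − -0.178)/0.9658 = 0.304.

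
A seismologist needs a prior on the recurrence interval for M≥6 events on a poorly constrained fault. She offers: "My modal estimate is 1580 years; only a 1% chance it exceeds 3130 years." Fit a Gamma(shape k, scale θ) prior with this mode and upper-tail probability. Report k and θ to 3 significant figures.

k ≈ 11.5, θ ≈ 150

Gamma(k,θ) with k>1 has mode (k−1)θ, so θ = 1580/(k−1).
Need P(X < 3130) = 0.99 with θ tied to k this way. Start at k = 2, θ = 1580: P(X<3130) ≈ 0.589.
Too low — raise k to concentrate. Iterating converges to k ≈ 11.5.
Then θ = 1580/(11.5−1) ≈ 150.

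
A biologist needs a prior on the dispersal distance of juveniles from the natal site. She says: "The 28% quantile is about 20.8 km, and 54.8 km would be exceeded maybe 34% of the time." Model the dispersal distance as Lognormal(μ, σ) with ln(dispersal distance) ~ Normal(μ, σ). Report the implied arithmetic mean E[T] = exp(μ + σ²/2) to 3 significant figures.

E[T] ≈ 58.9 km

If T ~ Lognormal(μ,σ) then ln T ~ Normal(μ,σ), so the p-quantile of ln T is μ + z_p·σ.
ln(20.8) = 3.035 and ln(54.8) = 4.004; z_{0.28} = -0.5828, z_{0.66} = 0.4125.
σ = (4.004 − 3.035)/(0.4125 − (-0.5828)) = 0.973.
μ = 3.035 − (-0.5828)·0.973 = 3.602.
E[T] = exp(μ + σ²/2) = exp(3.602 + 0.4737) = 58.9 km.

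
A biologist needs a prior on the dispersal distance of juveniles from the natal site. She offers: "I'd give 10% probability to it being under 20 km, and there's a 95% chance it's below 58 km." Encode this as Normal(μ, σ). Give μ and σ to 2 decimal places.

μ = 36.64, σ = 12.99

For Normal(μ,σ), the p-quantile is μ + z_p·σ. Here z_{0.1} = -1.282, z_{0.95} = 1.645.
So 20 = μ − 1.282σ and 58 = μ + 1.645σ.
Subtracting: σ = (58 − 20)/(1.645 − (-1.282)) = 12.99.
Then μ = 20 − (-1.282)·12.99 = 36.64.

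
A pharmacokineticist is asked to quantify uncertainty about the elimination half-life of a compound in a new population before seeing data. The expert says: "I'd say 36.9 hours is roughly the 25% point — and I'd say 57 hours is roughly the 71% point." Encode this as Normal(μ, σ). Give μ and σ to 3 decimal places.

The p-quantile of Normal(μ,σ) is μ + z_p·σ, with z_{0.25} = -0.6745 and z_{0.71} = 0.5534.
Eliminate σ: μ = (z₂·x₁ − z₁·x₂)/(z₂ − z₁) = (0.5534·36.9 − (-0.6745)·57)/1.228 = 47.941.
Then σ = (x₂ − x₁)/(z₂ − z₁) = (57 − 36.9)/1.228 = 16.370.

μ = 47.941, σ = 16.370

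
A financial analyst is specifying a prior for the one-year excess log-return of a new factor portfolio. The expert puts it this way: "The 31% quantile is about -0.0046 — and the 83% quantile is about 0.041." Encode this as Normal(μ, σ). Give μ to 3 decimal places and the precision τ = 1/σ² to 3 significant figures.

The p-quantile of Normal(μ,σ) is μ + z_p·σ, with z_{0.31} = -0.4959 and z_{0.83} = 0.9542.
Eliminate σ: μ = (z₂·x₁ − z₁·x₂)/(z₂ − z₁) = (0.9542·-0.0046 − (-0.4959)·0.041)/1.45 = 0.011.
Then σ = (x₂ − x₁)/(z₂ − z₁) = (0.041 − -0.0046)/1.45 = 0.031.
Precision τ = 1/σ² = 1/0.03145² = 1010.

μ = 0.011, τ = 1010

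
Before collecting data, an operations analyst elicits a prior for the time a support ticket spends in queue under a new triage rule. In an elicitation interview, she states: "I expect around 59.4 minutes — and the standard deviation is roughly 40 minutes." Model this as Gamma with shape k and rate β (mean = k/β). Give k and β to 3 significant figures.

k ≈ 2.21, β ≈ 0.0371

For Gamma(k, rate β): mean = k/β, variance = k/β², so CV = 1/√k.
CV = SD/mean = 40/59.4 = 0.6734, hence k = 1/CV² = 2.21.
Then β = k/mean = 2.21/59.4 = 0.0371.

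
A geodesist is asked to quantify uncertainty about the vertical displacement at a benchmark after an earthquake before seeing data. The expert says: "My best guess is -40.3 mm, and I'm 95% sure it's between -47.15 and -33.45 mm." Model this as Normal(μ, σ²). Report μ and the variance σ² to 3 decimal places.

A symmetric 95% interval runs μ ± z·σ with z = 1.96.
Half-width = 6.85, so σ = 6.85/1.96 = 3.4950 and σ² = 12.215.
μ is the stated best guess, -40.300.

μ = -40.300, σ² = 12.215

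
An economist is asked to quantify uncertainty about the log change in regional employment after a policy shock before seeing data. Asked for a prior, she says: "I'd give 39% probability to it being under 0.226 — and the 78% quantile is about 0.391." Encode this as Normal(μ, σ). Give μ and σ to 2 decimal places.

For Normal(μ,σ), the p-quantile is μ + z_p·σ. Here z_{0.39} = -0.2793, z_{0.78} = 0.7722.
So 0.226 = μ − 0.2793σ and 0.391 = μ + 0.7722σ.
Subtracting: σ = (0.391 − 0.226)/(0.7722 − (-0.2793)) = 0.16.
Then μ = 0.226 − (-0.2793)·0.16 = 0.27.

μ = 0.27, σ = 0.16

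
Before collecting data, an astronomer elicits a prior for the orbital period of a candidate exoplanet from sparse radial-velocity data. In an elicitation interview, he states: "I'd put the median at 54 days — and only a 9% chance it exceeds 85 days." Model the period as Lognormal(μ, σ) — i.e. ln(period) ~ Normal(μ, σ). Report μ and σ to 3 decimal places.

If T ~ Lognormal(μ,σ) then ln T ~ Normal(μ,σ), so the p-quantile of ln T is μ + z_p·σ.
ln(54) = 3.989 and ln(85) = 4.443; z_{0.5} = 0, z_{0.91} = 1.341.
σ = (4.443 − 3.989)/(1.341 − (0)) = 0.338.
μ = 3.989 − (0)·0.338 = 3.989.

μ ≈ 3.989, σ ≈ 0.338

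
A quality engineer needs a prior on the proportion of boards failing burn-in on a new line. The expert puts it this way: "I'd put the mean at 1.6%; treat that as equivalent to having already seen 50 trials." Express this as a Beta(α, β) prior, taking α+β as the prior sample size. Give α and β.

Under the effective-sample-size interpretation, Beta(α, β) has prior mean α/(α+β) and prior sample size α+β.
So α+β = 50 and α/(α+β) = 0.016, giving α = 0.016·50 = 0.8 and β = 50 − 0.8 = 49.2.

α = 0.8, β = 49.2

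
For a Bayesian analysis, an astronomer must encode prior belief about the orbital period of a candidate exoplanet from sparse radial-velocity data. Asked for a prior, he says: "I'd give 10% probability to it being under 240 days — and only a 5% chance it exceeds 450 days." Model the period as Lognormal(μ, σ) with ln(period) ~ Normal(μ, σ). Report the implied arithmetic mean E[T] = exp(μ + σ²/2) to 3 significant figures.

E[T] ≈ 323 days

If T ~ Lognormal(μ,σ) then ln T ~ Normal(μ,σ), so the p-quantile of ln T is μ + z_p·σ.
ln(240) = 5.481 and ln(450) = 6.109; z_{0.1} = -1.282, z_{0.95} = 1.645.
σ = (6.109 − 5.481)/(1.645 − (-1.282)) = 0.215.
μ = 5.481 − (-1.282)·0.215 = 5.756.
E[T] = exp(μ + σ²/2) = exp(5.756 + 0.0231) = 323 days.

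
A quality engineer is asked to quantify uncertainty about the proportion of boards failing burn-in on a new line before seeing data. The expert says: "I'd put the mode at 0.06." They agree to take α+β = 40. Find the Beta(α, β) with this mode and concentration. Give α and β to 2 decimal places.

For α,β > 1 the Beta mode is (α−1)/(α+β−2). With α+β = 40, the mode is (α−1)/38.
Set (α−1)/38 = 0.06 → α = 1 + 0.06·38 = 3.28.
β = 40 − α = 36.72.

α = 3.28, β = 36.72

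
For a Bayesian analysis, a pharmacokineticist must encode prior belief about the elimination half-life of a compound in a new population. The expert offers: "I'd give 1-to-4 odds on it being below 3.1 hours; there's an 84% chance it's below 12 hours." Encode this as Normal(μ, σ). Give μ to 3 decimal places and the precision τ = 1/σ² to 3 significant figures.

μ = 7.180, τ = 0.0426

For Normal(μ,σ), the p-quantile is μ + z_p·σ. Here z_{0.2} = -0.8416, z_{0.84} = 0.9945.
So 3.1 = μ − 0.8416σ and 12 = μ + 0.9945σ.
Subtracting: σ = (12 − 3.1)/(0.9945 − (-0.8416)) = 4.847.
Then μ = 3.1 − (-0.8416)·4.847 = 7.180.
Precision τ = 1/σ² = 1/4.847² = 0.0426.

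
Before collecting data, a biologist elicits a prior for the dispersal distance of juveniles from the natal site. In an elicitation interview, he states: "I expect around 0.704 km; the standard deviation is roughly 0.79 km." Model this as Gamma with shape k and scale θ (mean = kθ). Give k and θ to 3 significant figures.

k ≈ 0.794, θ ≈ 0.887

For Gamma(k, scale θ): mean = kθ, variance = kθ², so CV = 1/√k.
CV = SD/mean = 0.79/0.704 = 1.122, hence k = 1/CV² = 0.794.
Then θ = mean/k = 0.704/0.794 = 0.887.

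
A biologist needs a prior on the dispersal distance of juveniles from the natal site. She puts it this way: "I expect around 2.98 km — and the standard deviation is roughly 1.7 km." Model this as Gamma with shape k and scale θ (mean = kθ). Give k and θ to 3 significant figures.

k ≈ 3.07, θ ≈ 0.97

For Gamma(k, scale θ): mean = kθ, variance = kθ², so CV = 1/√k.
CV = SD/mean = 1.7/2.98 = 0.5705, hence k = 1/CV² = 3.07.
Then θ = mean/k = 2.98/3.07 = 0.97.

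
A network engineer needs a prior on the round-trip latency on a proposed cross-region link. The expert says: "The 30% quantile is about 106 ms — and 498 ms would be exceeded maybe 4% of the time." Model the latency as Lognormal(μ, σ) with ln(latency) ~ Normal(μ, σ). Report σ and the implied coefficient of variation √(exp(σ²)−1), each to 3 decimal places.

σ ≈ 0.680, CV ≈ 0.767

If T ~ Lognormal(μ,σ) then ln T ~ Normal(μ,σ), so the p-quantile of ln T is μ + z_p·σ.
ln(106) = 4.663 and ln(498) = 6.211; z_{0.3} = -0.5244, z_{0.96} = 1.751.
σ = (6.211 − 4.663)/(1.751 − (-0.5244)) = 0.680.
μ = 4.663 − (-0.5244)·0.680 = 5.020.
CV = √(exp(σ²)−1) = √(exp(0.4625)−1) = 0.767.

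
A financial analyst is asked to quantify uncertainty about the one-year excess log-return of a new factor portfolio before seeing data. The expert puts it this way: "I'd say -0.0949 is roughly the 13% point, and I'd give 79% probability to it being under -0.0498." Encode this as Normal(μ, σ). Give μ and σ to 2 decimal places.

For Normal(μ,σ), the p-quantile is μ + z_p·σ. Here z_{0.13} = -1.126, z_{0.79} = 0.8064.
So -0.0949 = μ − 1.126σ and -0.0498 = μ + 0.8064σ.
Subtracting: σ = (-0.0498 − -0.0949)/(0.8064 − (-1.126)) = 0.02.
Then μ = -0.0949 − (-1.126)·0.02 = -0.07.

μ = -0.07, σ = 0.02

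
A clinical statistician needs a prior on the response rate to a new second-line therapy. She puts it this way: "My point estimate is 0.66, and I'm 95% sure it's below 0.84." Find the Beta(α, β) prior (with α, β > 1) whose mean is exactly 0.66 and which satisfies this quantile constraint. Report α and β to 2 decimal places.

α ≈ 10.18, β ≈ 5.24

With mean 0.66 fixed, write α = 0.66s, β = 0.34s where s = α+β.
Need P(θ < 0.84) = 0.95 under Beta(0.66s, 0.34s). Normal approximation: (q−m)/√(m(1−m)/s) ≈ z_{0.95} = 1.64, so s ≈ 0.66·0.34·(1.64)²/(0.84−0.66)² = 18.7.
At s = 18.7: P(θ<0.84) ≈ 0.966. Adjusting to match 0.95 gives s ≈ 15.42.
So α = 0.66·15.42 ≈ 10.18, β = 0.34·15.42 ≈ 5.24.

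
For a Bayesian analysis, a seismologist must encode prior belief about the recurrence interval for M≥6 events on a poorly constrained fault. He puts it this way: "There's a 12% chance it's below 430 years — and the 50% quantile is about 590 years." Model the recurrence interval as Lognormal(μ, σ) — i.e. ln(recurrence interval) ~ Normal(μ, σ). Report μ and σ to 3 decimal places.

μ ≈ 6.380, σ ≈ 0.269

If T ~ Lognormal(μ,σ) then ln T ~ Normal(μ,σ), so the p-quantile of ln T is μ + z_p·σ.
ln(430) = 6.064 and ln(590) = 6.38; z_{0.12} = -1.175, z_{0.5} = 0.
σ = (6.38 − 6.064)/(0 − (-1.175)) = 0.269.
μ = 6.064 − (-1.175)·0.269 = 6.380.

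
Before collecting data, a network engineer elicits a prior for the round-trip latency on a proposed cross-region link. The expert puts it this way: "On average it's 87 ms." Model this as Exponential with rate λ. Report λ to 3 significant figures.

λ ≈ 0.0115

Exponential mean = 1/λ, so λ = 1/87.0 = 0.0115.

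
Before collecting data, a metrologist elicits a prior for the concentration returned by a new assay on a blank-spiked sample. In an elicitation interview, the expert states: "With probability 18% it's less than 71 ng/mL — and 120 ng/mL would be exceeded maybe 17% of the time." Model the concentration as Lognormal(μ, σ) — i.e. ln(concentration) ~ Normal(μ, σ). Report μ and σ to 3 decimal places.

If T ~ Lognormal(μ,σ) then ln T ~ Normal(μ,σ), so the p-quantile of ln T is μ + z_p·σ.
ln(71) = 4.263 and ln(120) = 4.787; z_{0.18} = -0.9154, z_{0.83} = 0.9542.
σ = (4.787 − 4.263)/(0.9542 − (-0.9154)) = 0.281.
μ = 4.263 − (-0.9154)·0.281 = 4.520.

μ ≈ 4.520, σ ≈ 0.281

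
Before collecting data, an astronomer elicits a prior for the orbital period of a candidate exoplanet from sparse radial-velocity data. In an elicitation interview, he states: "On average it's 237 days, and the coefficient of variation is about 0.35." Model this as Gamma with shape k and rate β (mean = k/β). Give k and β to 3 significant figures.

For Gamma(k, rate β): mean = k/β, variance = k/β², so CV = 1/√k.
CV = 0.35, hence k = 1/CV² = 8.16.
Then β = k/mean = 8.16/237 = 0.0344.

k ≈ 8.16, β ≈ 0.0344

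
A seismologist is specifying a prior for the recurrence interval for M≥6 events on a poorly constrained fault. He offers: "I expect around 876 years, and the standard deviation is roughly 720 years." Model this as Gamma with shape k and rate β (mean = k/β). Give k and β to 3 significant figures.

For Gamma(k, rate β): mean = k/β, variance = k/β², so CV = 1/√k.
CV = SD/mean = 720/876 = 0.8219, hence k = 1/CV² = 1.48.
Then β = k/mean = 1.48/876 = 0.00169.

k ≈ 1.48, β ≈ 0.00169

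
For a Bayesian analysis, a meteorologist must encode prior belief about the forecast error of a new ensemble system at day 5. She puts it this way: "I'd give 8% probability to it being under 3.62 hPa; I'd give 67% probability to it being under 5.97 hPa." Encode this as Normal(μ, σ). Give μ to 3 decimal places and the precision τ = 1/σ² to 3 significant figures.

For Normal(μ,σ), the p-quantile is μ + z_p·σ. Here z_{0.08} = -1.405, z_{0.67} = 0.4399.
So 3.62 = μ − 1.405σ and 5.97 = μ + 0.4399σ.
Subtracting: σ = (5.97 − 3.62)/(0.4399 − (-1.405)) = 1.274.
Then μ = 3.62 − (-1.405)·1.274 = 5.410.
Precision τ = 1/σ² = 1/1.274² = 0.616.

μ = 5.410, τ = 0.616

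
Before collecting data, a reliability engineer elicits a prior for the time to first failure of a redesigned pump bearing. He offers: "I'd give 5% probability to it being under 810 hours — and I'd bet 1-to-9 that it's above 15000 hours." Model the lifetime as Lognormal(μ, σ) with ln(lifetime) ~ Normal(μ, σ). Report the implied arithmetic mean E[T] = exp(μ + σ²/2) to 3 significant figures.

If T ~ Lognormal(μ,σ) then ln T ~ Normal(μ,σ), so the p-quantile of ln T is μ + z_p·σ.
ln(810) = 6.697 and ln(15000) = 9.616; z_{0.05} = -1.645, z_{0.9} = 1.282.
σ = (9.616 − 6.697)/(1.282 − (-1.645)) = 0.997.
μ = 6.697 − (-1.645)·0.997 = 8.338.
E[T] = exp(μ + σ²/2) = exp(8.338 + 0.4974) = 6870 hours.

E[T] ≈ 6870 hours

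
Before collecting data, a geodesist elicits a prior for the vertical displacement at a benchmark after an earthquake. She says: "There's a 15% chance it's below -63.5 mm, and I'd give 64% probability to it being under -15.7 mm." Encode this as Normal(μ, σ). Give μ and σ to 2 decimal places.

μ = -27.98, σ = 34.27

The p-quantile of Normal(μ,σ) is μ + z_p·σ, with z_{0.15} = -1.036 and z_{0.64} = 0.3585.
Eliminate σ: μ = (z₂·x₁ − z₁·x₂)/(z₂ − z₁) = (0.3585·-63.5 − (-1.036)·-15.7)/1.395 = -27.98.
Then σ = (x₂ − x₁)/(z₂ − z₁) = (-15.7 − -63.5)/1.395 = 34.27.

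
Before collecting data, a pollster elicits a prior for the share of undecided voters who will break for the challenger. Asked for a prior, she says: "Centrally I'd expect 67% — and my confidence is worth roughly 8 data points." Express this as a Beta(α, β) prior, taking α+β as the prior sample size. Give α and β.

Under the effective-sample-size interpretation, Beta(α, β) has prior mean α/(α+β) and prior sample size α+β.
So α+β = 8 and α/(α+β) = 0.67, giving α = 0.67·8 = 5.36 and β = 8 − 5.36 = 2.64.

α = 5.36, β = 2.64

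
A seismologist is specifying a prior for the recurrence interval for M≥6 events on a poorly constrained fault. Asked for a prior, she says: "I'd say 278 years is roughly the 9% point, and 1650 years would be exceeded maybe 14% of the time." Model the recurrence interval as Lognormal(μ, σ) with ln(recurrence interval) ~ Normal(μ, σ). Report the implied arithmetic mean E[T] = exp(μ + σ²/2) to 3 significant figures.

If T ~ Lognormal(μ,σ) then ln T ~ Normal(μ,σ), so the p-quantile of ln T is μ + z_p·σ.
ln(278) = 5.628 and ln(1650) = 7.409; z_{0.09} = -1.341, z_{0.86} = 1.08.
σ = (7.409 − 5.628)/(1.08 − (-1.341)) = 0.736.
μ = 5.628 − (-1.341)·0.736 = 6.614.
E[T] = exp(μ + σ²/2) = exp(6.614 + 0.2705) = 977 years.

E[T] ≈ 977 years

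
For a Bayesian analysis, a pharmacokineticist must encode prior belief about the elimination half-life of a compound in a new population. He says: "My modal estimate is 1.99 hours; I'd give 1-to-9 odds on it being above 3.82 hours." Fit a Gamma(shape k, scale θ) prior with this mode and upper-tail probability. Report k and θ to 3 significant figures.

Gamma(k,θ) with k>1 has mode (k−1)θ, so θ = 1.99/(k−1).
Need P(X < 3.82) = 0.9 with θ tied to k this way. Start at k = 2, θ = 1.99: P(X<3.82) ≈ 0.572.
Too low — raise k to concentrate. Iterating converges to k ≈ 5.5.
Then θ = 1.99/(5.5−1) ≈ 0.442.

k ≈ 5.5, θ ≈ 0.442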